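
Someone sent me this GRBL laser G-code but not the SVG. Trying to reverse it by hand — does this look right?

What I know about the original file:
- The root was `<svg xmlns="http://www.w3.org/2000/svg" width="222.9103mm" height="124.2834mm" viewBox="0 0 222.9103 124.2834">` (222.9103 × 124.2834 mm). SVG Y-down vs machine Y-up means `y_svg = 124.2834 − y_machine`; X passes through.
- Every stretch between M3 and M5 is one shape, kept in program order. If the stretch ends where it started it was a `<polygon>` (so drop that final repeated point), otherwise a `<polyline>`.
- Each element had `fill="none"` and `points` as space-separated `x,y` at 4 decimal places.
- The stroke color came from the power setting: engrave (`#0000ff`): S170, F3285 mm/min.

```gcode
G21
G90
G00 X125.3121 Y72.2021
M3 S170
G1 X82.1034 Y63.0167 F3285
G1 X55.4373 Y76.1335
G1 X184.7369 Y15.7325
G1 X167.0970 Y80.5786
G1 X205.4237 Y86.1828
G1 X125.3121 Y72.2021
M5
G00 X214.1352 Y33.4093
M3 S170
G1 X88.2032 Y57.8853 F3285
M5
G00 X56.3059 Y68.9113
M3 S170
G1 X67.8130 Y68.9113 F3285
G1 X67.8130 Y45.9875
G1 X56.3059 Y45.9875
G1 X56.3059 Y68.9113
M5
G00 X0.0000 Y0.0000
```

<svg xmlns="http://www.w3.org/2000/svg" width="222.9103mm" height="124.2834mm" viewBox="0 0 222.9103 124.2834">
  <polygon points="125.3121,52.0813 82.1034,61.2667 55.4373,48.1499 184.7369,108.5509 167.0970,43.7048 205.4237,38.1006" fill="none" stroke="#0000ff"/>
  <polyline points="214.1352,90.8741 88.2032,66.3981" fill="none" stroke="#0000ff"/>
  <polygon points="56.3059,55.3721 67.8130,55.3721 67.8130,78.2959 56.3059,78.2959" fill="none" stroke="#0000ff"/>
</svg>

Machine Y-up, SVG Y-down with viewBox height 124.2834, so y_svg = 124.2834 − y_machine; X carries over. Every run uses S170, so all elements get stroke `#0000ff` (engrave).

Run 1: The run returns to its start, so emit a `<polygon>` with points (Y-flipped): 125.3121,52.0813 82.1034,61.2667 55.4373,48.1499 184.7369,108.5509 167.0970,43.7048 205.4237,38.1006.

Run 2: The run is open, so emit a `<polyline>` with points (Y-flipped): 214.1352,90.8741 88.2032,66.3981.

Run 3: The run returns to its start, so emit a `<polygon>` with points (Y-flipped): 56.3059,55.3721 67.8130,55.3721 67.8130,78.2959 56.3059,78.2959.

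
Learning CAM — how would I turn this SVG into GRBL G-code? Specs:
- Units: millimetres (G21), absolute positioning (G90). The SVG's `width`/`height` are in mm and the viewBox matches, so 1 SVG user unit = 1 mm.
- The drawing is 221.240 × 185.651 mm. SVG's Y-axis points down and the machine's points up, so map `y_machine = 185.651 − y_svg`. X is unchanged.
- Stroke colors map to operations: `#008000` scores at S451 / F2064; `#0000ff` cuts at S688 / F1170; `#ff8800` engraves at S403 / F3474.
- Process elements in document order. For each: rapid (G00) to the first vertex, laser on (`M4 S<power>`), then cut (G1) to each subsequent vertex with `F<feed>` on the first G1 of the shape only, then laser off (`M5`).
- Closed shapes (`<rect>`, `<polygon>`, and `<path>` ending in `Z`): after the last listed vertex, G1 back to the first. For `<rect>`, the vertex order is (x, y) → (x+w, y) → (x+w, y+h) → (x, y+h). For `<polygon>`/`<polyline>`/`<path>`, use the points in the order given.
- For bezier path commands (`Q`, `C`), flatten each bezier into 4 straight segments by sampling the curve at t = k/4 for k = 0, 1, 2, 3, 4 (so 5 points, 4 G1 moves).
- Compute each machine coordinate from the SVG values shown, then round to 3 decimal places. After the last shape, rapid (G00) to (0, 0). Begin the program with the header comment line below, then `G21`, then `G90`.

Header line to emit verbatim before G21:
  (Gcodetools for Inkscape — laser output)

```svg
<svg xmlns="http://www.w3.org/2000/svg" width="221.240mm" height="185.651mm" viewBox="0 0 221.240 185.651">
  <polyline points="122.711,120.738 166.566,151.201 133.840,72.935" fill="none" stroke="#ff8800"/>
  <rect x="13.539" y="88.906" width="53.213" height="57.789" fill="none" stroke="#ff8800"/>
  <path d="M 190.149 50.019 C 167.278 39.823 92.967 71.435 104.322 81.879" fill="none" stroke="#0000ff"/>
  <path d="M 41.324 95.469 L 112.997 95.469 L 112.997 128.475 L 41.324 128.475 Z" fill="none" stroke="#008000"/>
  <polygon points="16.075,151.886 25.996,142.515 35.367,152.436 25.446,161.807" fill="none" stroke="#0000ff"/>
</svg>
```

(Gcodetools for Inkscape — laser output)
G21
G90
G00 X122.711 Y64.913
M4 S403
G1 X166.566 Y34.450 F3474
G1 X133.840 Y112.716
M5
G00 X13.539 Y96.745
M4 S403
G1 X66.752 Y96.745 F3474
G1 X66.752 Y38.956
G1 X13.539 Y38.956
G1 X13.539 Y96.745
M5
G00 X190.149 Y135.632
M4 S688
G1 X165.493 Y136.424 F1170
G1 X134.401 Y127.442
G1 X109.726 Y114.590
G1 X104.322 Y103.772
M5
G00 X41.324 Y90.182
M4 S451
G1 X112.997 Y90.182 F2064
G1 X112.997 Y57.176
G1 X41.324 Y57.176
G1 X41.324 Y90.182
M5
G00 X16.075 Y33.765
M4 S688
G1 X25.996 Y43.136 F1170
G1 X35.367 Y33.215
G1 X25.446 Y23.844
G1 X16.075 Y33.765
M5
G00 X0.000 Y0.000

Since the viewBox matches the mm dimensions, user units are millimetres directly. The only transform is the Y-flip y_m = 185.651 − y_svg.

Shape 1 is a open polyline drawn with `<polyline>`. Its stroke #ff8800 means engrave at S403, F3474. After flipping Y the toolpath is (122.711,64.913) → (166.566,34.450) → (133.840,112.716).

Shape 2 is a rectangle drawn with `<rect>`. Its stroke #ff8800 means engrave at S403, F3474. After flipping Y the toolpath is (13.539,96.745) → (66.752,96.745) → (66.752,38.956) → (13.539,38.956) → (13.539,96.745), returning to the start.

Shape 3 is a cubic bezier drawn with `<path>`. Its stroke #0000ff means cut at S688, F1170. After flipping Y the toolpath is (190.149,135.632) → (165.493,136.424) → (134.401,127.442) → (109.726,114.590) → (104.322,103.772).

Shape 4 is a rectangle drawn with `<path>`. Its stroke #008000 means score at S451, F2064. After flipping Y the toolpath is (41.324,90.182) → (112.997,90.182) → (112.997,57.176) → (41.324,57.176) → (41.324,90.182), returning to the start.

Shape 5 is a regular polygon drawn with `<polygon>`. Its stroke #0000ff means cut at S688, F1170. After flipping Y the toolpath is (16.075,33.765) → (25.996,43.136) → (35.367,33.215) → (25.446,23.844) → (16.075,33.765), returning to the start.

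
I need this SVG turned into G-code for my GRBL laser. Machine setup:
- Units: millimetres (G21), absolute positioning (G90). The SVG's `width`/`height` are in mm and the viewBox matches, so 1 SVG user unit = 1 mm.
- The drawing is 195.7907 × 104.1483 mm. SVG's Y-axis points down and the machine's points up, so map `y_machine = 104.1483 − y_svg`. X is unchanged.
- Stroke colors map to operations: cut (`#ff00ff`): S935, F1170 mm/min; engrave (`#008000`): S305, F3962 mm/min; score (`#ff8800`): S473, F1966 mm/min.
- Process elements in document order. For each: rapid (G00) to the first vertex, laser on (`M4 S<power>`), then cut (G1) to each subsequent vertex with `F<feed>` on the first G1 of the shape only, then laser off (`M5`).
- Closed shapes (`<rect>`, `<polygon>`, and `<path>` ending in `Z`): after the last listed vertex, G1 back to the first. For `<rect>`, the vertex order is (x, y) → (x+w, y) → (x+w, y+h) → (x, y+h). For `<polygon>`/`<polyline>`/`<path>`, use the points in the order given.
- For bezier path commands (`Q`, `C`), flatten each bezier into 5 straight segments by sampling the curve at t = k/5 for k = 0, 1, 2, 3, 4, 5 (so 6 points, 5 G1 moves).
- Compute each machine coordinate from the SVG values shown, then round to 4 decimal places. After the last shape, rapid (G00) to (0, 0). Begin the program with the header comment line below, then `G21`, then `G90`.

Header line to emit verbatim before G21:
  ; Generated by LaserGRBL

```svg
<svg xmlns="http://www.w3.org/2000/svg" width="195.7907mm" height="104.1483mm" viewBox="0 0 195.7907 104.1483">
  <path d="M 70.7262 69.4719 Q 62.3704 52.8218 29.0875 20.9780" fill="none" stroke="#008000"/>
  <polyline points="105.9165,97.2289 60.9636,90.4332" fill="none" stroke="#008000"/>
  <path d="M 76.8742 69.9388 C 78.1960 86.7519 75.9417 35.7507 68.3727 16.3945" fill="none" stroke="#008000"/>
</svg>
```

Since the viewBox matches the mm dimensions, user units are millimetres directly. The only transform is the Y-flip y_m = 104.1483 − y_svg.

Shape 1 is a quadratic bezier drawn with `<path>`. Its stroke #008000 means engrave at S305, F3962. After flipping Y the toolpath is (70.7262,34.6764) → (66.3868,41.9442) → (60.0532,50.4275) → (51.7255,60.1263) → (41.4036,71.0405) → (29.0875,83.1703).

Shape 2 is a line segment drawn with `<polyline>`. Its stroke #008000 means engrave at S305, F3962. After flipping Y the toolpath is (105.9165,6.9194) → (60.9636,13.7151).

Shape 3 is a cubic bezier drawn with `<path>`. Its stroke #008000 means engrave at S305, F3962. After flipping Y the toolpath is (76.8742,34.2095) → (77.2242,31.4637) → (76.6326,40.2192) → (75.0157,55.7022) → (72.2902,73.1384) → (68.3727,87.7538).

; Generated by LaserGRBL
G21
G90
G00 X70.7262 Y34.6764
M4 S305
G1 X66.3868 Y41.9442 F3962
G1 X60.0532 Y50.4275
G1 X51.7255 Y60.1263
G1 X41.4036 Y71.0405
G1 X29.0875 Y83.1703
M5
G00 X105.9165 Y6.9194
M4 S305
G1 X60.9636 Y13.7151 F3962
M5
G00 X76.8742 Y34.2095
M4 S305
G1 X77.2242 Y31.4637 F3962
G1 X76.6326 Y40.2192
G1 X75.0157 Y55.7022
G1 X72.2902 Y73.1384
G1 X68.3727 Y87.7538
M5
G00 X0.0000 Y0.0000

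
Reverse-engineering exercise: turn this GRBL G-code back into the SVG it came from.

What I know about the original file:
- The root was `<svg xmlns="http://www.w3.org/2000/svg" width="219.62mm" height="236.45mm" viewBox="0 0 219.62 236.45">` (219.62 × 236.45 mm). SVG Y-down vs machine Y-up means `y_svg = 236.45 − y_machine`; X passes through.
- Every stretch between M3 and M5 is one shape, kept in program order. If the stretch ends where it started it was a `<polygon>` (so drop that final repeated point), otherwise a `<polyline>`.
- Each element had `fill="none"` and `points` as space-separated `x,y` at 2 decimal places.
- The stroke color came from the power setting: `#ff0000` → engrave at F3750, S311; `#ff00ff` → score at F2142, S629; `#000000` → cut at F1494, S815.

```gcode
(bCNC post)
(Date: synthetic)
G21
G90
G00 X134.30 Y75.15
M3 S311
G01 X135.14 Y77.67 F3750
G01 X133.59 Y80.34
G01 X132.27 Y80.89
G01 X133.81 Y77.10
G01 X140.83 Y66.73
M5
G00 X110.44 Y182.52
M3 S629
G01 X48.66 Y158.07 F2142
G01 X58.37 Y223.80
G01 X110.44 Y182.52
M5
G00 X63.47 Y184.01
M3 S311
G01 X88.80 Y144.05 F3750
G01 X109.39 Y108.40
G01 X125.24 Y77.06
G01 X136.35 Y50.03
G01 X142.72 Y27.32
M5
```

Machine Y-up, SVG Y-down with viewBox height 236.45, so y_svg = 236.45 − y_machine; X carries over.

Run 1: the run's S311 means `#ff0000` (engrave). The run is open, so emit a `<polyline>` with points (Y-flipped): 134.30,161.30 135.14,158.78 133.59,156.11 132.27,155.56 133.81,159.35 140.83,169.72.

Run 2: power S629 maps to stroke `#ff00ff` (score). The run returns to its start, so emit a `<polygon>` with points (Y-flipped): 110.44,53.93 48.66,78.38 58.37,12.65.

Run 3: the run's S311 means `#ff0000` (engrave). The run is open, so emit a `<polyline>` with points (Y-flipped): 63.47,52.44 88.80,92.40 109.39,128.05 125.24,159.39 136.35,186.42 142.72,209.13.

<svg xmlns="http://www.w3.org/2000/svg" width="219.62mm" height="236.45mm" viewBox="0 0 219.62 236.45">
  <polyline points="134.30,161.30 135.14,158.78 133.59,156.11 132.27,155.56 133.81,159.35 140.83,169.72" fill="none" stroke="#ff0000"/>
  <polygon points="110.44,53.93 48.66,78.38 58.37,12.65" fill="none" stroke="#ff00ff"/>
  <polyline points="63.47,52.44 88.80,92.40 109.39,128.05 125.24,159.39 136.35,186.42 142.72,209.13" fill="none" stroke="#ff0000"/>
</svg>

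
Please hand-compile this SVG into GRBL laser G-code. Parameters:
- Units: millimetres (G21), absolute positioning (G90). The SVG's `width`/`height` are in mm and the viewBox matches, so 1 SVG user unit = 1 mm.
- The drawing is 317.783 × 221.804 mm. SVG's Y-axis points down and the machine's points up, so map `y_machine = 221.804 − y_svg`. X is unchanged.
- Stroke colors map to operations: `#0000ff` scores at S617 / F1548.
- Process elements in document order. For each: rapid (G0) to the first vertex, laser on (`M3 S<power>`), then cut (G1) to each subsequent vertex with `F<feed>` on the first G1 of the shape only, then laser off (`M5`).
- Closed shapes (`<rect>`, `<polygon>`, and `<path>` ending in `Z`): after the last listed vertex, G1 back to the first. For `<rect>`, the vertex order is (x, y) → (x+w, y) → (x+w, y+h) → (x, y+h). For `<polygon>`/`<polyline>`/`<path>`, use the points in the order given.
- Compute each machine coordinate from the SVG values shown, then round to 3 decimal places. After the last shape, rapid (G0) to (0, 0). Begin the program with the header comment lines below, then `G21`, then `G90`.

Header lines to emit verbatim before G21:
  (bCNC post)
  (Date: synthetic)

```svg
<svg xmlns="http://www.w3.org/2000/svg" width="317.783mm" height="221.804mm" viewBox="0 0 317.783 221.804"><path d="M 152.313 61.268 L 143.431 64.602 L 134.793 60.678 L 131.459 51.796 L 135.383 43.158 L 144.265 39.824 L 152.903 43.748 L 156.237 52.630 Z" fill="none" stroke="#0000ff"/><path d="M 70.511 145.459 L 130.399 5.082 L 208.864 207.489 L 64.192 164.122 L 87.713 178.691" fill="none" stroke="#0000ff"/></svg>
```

(bCNC post)
(Date: synthetic)
G21
G90
G0 X152.313 Y160.536
M3 S617
G1 X143.431 Y157.202 F1548
G1 X134.793 Y161.126
G1 X131.459 Y170.008
G1 X135.383 Y178.646
G1 X144.265 Y181.980
G1 X152.903 Y178.056
G1 X156.237 Y169.174
G1 X152.313 Y160.536
M5
G0 X70.511 Y76.345
M3 S617
G1 X130.399 Y216.722 F1548
G1 X208.864 Y14.315
G1 X64.192 Y57.682
G1 X87.713 Y43.113
M5
G0 X0.000 Y0.000

Since the viewBox matches the mm dimensions, user units are millimetres directly. The only transform is the Y-flip y_m = 221.804 − y_svg.

Shape 1 is a regular polygon drawn with `<path>`. Its stroke #0000ff means score at S617, F1548. After flipping Y the toolpath is (152.313,160.536) → (143.431,157.202) → (134.793,161.126) → (131.459,170.008) → (135.383,178.646) → (144.265,181.980) → (152.903,178.056) → (156.237,169.174) → (152.313,160.536), returning to the start.

Shape 2 is a open polyline drawn with `<path>`. Its stroke #0000ff means score at S617, F1548. After flipping Y the toolpath is (70.511,76.345) → (130.399,216.722) → (208.864,14.315) → (64.192,57.682) → (87.713,43.113).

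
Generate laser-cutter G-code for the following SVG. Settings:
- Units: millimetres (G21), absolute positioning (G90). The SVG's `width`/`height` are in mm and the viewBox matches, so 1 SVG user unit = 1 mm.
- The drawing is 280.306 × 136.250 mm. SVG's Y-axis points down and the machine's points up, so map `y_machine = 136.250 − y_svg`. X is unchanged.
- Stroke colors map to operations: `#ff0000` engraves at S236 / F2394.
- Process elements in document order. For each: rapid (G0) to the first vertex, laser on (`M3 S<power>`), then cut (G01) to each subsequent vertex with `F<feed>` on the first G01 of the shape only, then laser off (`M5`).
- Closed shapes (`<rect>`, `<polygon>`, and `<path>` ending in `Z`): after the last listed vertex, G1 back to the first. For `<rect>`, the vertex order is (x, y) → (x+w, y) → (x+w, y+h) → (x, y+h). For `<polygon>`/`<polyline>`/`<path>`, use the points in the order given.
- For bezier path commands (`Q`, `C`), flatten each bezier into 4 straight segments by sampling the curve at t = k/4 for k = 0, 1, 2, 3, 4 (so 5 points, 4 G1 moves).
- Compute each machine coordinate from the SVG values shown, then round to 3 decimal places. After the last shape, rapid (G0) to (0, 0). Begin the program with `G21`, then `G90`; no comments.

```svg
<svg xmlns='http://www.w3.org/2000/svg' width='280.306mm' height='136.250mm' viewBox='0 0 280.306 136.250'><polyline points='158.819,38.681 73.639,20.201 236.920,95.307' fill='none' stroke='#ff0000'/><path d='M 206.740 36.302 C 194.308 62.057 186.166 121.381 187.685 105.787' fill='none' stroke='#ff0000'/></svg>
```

Since the viewBox matches the mm dimensions, user units are millimetres directly. The only transform is the Y-flip y_m = 136.250 − y_svg.

Shape 1 is a open polyline drawn with `<polyline>`. Its stroke #ff0000 means engrave at S236, F2394. After flipping Y the toolpath is (158.819,97.569) → (73.639,116.049) → (236.920,40.943).

Shape 2 is a cubic bezier drawn with `<path>`. Its stroke #ff0000 means engrave at S236, F2394. After flipping Y the toolpath is (206.740,99.948) → (198.304,76.033) → (191.981,49.700) → (188.273,31.120) → (187.685,30.463).

G21
G90
G0 X158.819 Y97.569
M3 S236
G01 X73.639 Y116.049 F2394
G01 X236.920 Y40.943
M5
G0 X206.740 Y99.948
M3 S236
G01 X198.304 Y76.033 F2394
G01 X191.981 Y49.700
G01 X188.273 Y31.120
G01 X187.685 Y30.463
M5
G0 X0.000 Y0.000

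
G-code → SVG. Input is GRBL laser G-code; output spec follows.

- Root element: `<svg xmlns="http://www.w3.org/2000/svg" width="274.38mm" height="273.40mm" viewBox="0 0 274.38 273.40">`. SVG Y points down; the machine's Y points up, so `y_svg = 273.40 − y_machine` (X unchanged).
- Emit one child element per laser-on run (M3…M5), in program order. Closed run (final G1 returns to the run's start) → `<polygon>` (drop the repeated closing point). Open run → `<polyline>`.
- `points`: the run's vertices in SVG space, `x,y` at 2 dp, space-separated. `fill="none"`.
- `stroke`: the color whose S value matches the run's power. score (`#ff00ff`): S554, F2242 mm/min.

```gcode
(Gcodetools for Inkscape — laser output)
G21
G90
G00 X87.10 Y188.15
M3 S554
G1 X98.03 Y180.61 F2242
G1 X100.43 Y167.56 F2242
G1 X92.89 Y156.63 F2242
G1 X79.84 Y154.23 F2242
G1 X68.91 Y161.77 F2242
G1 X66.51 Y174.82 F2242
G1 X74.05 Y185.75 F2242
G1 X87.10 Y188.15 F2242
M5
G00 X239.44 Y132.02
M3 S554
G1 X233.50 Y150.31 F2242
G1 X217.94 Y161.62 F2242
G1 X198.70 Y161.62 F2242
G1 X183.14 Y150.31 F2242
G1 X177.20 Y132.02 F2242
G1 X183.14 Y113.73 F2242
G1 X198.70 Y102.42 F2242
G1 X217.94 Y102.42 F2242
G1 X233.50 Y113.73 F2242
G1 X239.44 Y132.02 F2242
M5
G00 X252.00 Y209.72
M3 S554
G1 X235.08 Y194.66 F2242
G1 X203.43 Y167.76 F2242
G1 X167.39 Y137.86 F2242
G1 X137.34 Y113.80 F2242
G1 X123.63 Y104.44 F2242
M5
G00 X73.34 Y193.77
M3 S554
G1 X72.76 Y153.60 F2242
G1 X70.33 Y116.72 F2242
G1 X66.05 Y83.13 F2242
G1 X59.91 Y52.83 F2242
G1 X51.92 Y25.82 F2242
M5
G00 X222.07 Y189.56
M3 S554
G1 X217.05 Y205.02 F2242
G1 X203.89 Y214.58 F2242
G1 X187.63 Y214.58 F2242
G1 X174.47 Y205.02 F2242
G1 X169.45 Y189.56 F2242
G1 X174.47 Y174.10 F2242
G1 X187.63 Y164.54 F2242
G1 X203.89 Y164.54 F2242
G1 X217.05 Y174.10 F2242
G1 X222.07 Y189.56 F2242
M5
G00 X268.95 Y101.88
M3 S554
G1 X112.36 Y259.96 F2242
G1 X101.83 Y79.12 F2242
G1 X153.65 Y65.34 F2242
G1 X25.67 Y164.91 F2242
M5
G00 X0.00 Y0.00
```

<svg xmlns="http://www.w3.org/2000/svg" width="274.38mm" height="273.40mm" viewBox="0 0 274.38 273.40">
  <polygon points="87.10,85.25 98.03,92.79 100.43,105.84 92.89,116.77 79.84,119.17 68.91,111.63 66.51,98.58 74.05,87.65" fill="none" stroke="#ff00ff"/>
  <polygon points="239.44,141.38 233.50,123.09 217.94,111.78 198.70,111.78 183.14,123.09 177.20,141.38 183.14,159.67 198.70,170.98 217.94,170.98 233.50,159.67" fill="none" stroke="#ff00ff"/>
  <polyline points="252.00,63.68 235.08,78.74 203.43,105.64 167.39,135.54 137.34,159.60 123.63,168.96" fill="none" stroke="#ff00ff"/>
  <polyline points="73.34,79.63 72.76,119.80 70.33,156.68 66.05,190.27 59.91,220.57 51.92,247.58" fill="none" stroke="#ff00ff"/>
  <polygon points="222.07,83.84 217.05,68.38 203.89,58.82 187.63,58.82 174.47,68.38 169.45,83.84 174.47,99.30 187.63,108.86 203.89,108.86 217.05,99.30" fill="none" stroke="#ff00ff"/>
  <polyline points="268.95,171.52 112.36,13.44 101.83,194.28 153.65,208.06 25.67,108.49" fill="none" stroke="#ff00ff"/>
</svg>

y_svg = 273.40 − y_m. Every run uses S554, so all elements get stroke `#ff00ff` (score).

[1] closed run; points: 87.10,85.25 98.03,92.79 100.43,105.84 92.89,116.77 79.84,119.17 68.91,111.63 66.51,98.58 74.05,87.65

[2] closed run; points: 239.44,141.38 233.50,123.09 217.94,111.78 198.70,111.78 183.14,123.09 177.20,141.38 183.14,159.67 198.70,170.98 217.94,170.98 233.50,159.67

[3] open run; points: 252.00,63.68 235.08,78.74 203.43,105.64 167.39,135.54 137.34,159.60 123.63,168.96

[4] open run; points: 73.34,79.63 72.76,119.80 70.33,156.68 66.05,190.27 59.91,220.57 51.92,247.58

[5] closed run; points: 222.07,83.84 217.05,68.38 203.89,58.82 187.63,58.82 174.47,68.38 169.45,83.84 174.47,99.30 187.63,108.86 203.89,108.86 217.05,99.30

[6] open run; points: 268.95,171.52 112.36,13.44 101.83,194.28 153.65,208.06 25.67,108.49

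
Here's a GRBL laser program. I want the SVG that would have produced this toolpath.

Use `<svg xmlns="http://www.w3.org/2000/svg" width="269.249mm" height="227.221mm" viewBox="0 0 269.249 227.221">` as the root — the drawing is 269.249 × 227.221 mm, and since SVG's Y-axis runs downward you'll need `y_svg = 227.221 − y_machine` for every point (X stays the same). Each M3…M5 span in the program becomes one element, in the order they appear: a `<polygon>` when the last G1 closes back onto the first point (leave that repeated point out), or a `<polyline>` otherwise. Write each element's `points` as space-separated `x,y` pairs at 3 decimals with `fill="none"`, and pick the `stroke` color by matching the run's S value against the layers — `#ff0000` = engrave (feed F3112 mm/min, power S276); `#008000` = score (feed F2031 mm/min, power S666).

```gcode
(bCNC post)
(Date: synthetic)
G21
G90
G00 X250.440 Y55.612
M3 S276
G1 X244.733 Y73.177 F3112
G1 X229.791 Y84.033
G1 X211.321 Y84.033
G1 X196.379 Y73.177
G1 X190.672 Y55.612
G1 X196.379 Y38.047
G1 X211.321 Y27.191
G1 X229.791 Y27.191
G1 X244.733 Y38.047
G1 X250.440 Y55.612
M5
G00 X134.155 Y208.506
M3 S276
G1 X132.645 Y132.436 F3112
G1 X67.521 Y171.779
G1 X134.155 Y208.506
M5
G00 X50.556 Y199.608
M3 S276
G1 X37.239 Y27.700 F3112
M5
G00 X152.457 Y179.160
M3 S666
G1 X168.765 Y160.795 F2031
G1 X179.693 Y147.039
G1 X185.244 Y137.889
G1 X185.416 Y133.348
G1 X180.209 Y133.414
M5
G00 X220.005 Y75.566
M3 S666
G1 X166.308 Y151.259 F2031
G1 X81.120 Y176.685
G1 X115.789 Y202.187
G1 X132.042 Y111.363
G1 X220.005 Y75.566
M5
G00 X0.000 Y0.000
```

Each laser-on run becomes one SVG element. Flip Y back into SVG space with y_svg = 227.221 − y_machine.

Run 1: S276 ⇒ engrave layer `#ff0000`. The run returns to its start, so emit a `<polygon>` with points (Y-flipped): 250.440,171.609 244.733,154.044 229.791,143.188 211.321,143.188 196.379,154.044 190.672,171.609 196.379,189.174 211.321,200.030 229.791,200.030 244.733,189.174.

Run 2: S276 ⇒ engrave layer `#ff0000`. The run returns to its start, so emit a `<polygon>` with points (Y-flipped): 134.155,18.715 132.645,94.785 67.521,55.442.

Run 3: the run's S276 means `#ff0000` (engrave). The run is open, so emit a `<polyline>` with points (Y-flipped): 50.556,27.613 37.239,199.521.

Run 4: power S666 maps to stroke `#008000` (score). The run is open, so emit a `<polyline>` with points (Y-flipped): 152.457,48.061 168.765,66.426 179.693,80.182 185.244,89.332 185.416,93.873 180.209,93.807.

Run 5: S666 ⇒ score layer `#008000`. The run returns to its start, so emit a `<polygon>` with points (Y-flipped): 220.005,151.655 166.308,75.962 81.120,50.536 115.789,25.034 132.042,115.858.

<svg xmlns="http://www.w3.org/2000/svg" width="269.249mm" height="227.221mm" viewBox="0 0 269.249 227.221">
  <polygon points="250.440,171.609 244.733,154.044 229.791,143.188 211.321,143.188 196.379,154.044 190.672,171.609 196.379,189.174 211.321,200.030 229.791,200.030 244.733,189.174" fill="none" stroke="#ff0000"/>
  <polygon points="134.155,18.715 132.645,94.785 67.521,55.442" fill="none" stroke="#ff0000"/>
  <polyline points="50.556,27.613 37.239,199.521" fill="none" stroke="#ff0000"/>
  <polyline points="152.457,48.061 168.765,66.426 179.693,80.182 185.244,89.332 185.416,93.873 180.209,93.807" fill="none" stroke="#008000"/>
  <polygon points="220.005,151.655 166.308,75.962 81.120,50.536 115.789,25.034 132.042,115.858" fill="none" stroke="#008000"/>
</svg>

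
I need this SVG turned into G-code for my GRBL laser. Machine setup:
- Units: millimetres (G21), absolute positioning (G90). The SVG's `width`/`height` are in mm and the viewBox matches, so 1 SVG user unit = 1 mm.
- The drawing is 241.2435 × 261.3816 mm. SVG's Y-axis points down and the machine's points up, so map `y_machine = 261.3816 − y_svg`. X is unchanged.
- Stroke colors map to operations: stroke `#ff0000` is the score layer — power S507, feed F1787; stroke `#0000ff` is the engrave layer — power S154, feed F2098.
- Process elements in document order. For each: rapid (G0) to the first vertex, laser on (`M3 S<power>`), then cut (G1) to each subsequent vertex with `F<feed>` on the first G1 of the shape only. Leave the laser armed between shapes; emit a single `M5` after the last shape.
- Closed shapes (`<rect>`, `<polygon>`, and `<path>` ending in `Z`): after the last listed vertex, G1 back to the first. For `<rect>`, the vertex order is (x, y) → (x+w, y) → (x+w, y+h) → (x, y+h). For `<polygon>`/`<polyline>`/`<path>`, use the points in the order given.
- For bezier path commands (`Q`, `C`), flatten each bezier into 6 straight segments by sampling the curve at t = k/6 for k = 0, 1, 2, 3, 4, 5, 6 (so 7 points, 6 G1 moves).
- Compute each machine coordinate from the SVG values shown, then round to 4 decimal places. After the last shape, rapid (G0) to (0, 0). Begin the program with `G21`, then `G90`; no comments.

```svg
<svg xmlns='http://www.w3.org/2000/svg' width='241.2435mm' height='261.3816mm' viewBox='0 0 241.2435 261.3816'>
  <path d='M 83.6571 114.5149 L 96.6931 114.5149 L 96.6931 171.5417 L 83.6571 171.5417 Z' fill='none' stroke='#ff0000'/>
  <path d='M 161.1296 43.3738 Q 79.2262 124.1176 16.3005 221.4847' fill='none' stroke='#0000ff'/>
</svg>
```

G21
G90
G0 X83.6571 Y146.8667
M3 S507
G1 X96.6931 Y146.8667 F1787
G1 X96.6931 Y89.8399
G1 X83.6571 Y89.8399
G1 X83.6571 Y146.8667
G0 X161.1296 Y218.0078
M3 S154
G1 X134.3556 Y190.6314 F2098
G1 X108.6360 Y162.3316
G1 X83.9706 Y133.1082
G1 X60.3596 Y102.9613
G1 X37.8029 Y71.8908
G1 X16.3005 Y39.8969
M5
G0 X0.0000 Y0.0000

viewBox `0 0 241.2435 261.3816` with mm width/height → 1 unit = 1 mm. Flip: y_m = 261.3816 − y_svg.

**Shape 1** — `<path>` rectangle, stroke `#ff0000` → score (S507, F1787). Machine vertices: (83.6571,146.8667) → (96.6931,146.8667) → (96.6931,89.8399) → (83.6571,89.8399) → (83.6571,146.8667). Closed: final G1 returns to the first vertex.

**Shape 2** — `<path>` quadratic bezier, stroke `#0000ff` → engrave (S154, F2098). Control points (SVG): P0=(161.1296,43.3738), P1=(79.2262,124.1176), P2=(16.3005,221.4847); sampled at t=k/6. Machine vertices: (161.1296,218.0078) → (134.3556,190.6314) → (108.6360,162.3316) → (83.9706,133.1082) → (60.3596,102.9613) → (37.8029,71.8908) → (16.3005,39.8969). Open path.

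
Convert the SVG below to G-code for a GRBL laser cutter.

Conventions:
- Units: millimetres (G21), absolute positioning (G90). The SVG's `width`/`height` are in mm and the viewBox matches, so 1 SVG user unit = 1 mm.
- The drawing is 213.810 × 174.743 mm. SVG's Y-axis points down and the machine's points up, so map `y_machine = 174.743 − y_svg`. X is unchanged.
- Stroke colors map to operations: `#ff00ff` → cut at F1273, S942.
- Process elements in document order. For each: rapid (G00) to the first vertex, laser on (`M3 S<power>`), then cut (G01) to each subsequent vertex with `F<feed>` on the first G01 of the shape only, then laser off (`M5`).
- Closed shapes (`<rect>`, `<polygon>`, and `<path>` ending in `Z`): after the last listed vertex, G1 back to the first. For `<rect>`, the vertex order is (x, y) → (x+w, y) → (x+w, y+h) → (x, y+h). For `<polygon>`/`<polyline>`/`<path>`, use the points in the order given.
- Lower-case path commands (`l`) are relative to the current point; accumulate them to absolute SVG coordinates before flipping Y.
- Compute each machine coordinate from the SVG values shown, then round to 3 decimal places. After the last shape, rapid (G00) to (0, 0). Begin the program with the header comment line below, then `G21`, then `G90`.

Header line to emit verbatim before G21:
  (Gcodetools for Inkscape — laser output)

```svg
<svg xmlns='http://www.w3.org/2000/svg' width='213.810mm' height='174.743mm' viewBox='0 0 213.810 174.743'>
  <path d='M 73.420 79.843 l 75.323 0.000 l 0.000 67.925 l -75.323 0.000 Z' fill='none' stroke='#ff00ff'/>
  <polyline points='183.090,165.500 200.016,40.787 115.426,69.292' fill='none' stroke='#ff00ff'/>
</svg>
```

(Gcodetools for Inkscape — laser output)
G21
G90
G00 X73.420 Y94.900
M3 S942
G01 X148.743 Y94.900 F1273
G01 X148.743 Y26.975
G01 X73.420 Y26.975
G01 X73.420 Y94.900
M5
G00 X183.090 Y9.243
M3 S942
G01 X200.016 Y133.956 F1273
G01 X115.426 Y105.451
M5
G00 X0.000 Y0.000

Since the viewBox matches the mm dimensions, user units are millimetres directly. The only transform is the Y-flip y_m = 174.743 − y_svg.

Shape 1 is a rectangle drawn with `<path>`. Its stroke #ff00ff means cut at S942, F1273. After flipping Y the toolpath is (73.420,94.900) → (148.743,94.900) → (148.743,26.975) → (73.420,26.975) → (73.420,94.900), returning to the start.

Shape 2 is a open polyline drawn with `<polyline>`. Its stroke #ff00ff means cut at S942, F1273. After flipping Y the toolpath is (183.090,9.243) → (200.016,133.956) → (115.426,105.451).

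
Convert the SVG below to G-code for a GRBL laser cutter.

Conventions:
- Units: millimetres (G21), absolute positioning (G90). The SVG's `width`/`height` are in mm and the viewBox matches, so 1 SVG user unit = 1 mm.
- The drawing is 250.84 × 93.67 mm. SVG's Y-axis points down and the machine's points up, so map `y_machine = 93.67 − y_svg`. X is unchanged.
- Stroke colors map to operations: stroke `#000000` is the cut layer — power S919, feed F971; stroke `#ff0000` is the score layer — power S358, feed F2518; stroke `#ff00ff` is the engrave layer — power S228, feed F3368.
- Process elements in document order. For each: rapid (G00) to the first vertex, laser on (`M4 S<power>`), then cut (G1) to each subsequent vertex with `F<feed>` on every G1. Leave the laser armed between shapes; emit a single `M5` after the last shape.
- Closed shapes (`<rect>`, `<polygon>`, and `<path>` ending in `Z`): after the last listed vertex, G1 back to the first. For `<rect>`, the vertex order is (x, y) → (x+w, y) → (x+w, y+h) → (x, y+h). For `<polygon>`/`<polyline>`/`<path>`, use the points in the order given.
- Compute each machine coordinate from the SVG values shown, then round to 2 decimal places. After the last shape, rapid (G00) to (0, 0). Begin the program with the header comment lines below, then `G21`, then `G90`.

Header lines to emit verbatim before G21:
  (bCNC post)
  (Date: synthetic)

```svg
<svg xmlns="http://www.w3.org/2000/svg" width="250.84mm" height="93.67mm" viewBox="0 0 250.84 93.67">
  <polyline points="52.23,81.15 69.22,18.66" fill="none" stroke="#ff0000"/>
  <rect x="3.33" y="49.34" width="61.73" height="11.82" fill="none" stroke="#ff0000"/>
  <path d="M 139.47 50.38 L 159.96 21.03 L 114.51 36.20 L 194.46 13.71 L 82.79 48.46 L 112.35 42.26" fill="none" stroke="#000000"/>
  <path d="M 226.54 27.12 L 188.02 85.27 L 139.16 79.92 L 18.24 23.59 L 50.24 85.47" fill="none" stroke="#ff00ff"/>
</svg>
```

(bCNC post)
(Date: synthetic)
G21
G90
G00 X52.23 Y12.52
M4 S358
G1 X69.22 Y75.01 F2518
G00 X3.33 Y44.33
M4 S358
G1 X65.06 Y44.33 F2518
G1 X65.06 Y32.51 F2518
G1 X3.33 Y32.51 F2518
G1 X3.33 Y44.33 F2518
G00 X139.47 Y43.29
M4 S919
G1 X159.96 Y72.64 F971
G1 X114.51 Y57.47 F971
G1 X194.46 Y79.96 F971
G1 X82.79 Y45.21 F971
G1 X112.35 Y51.41 F971
G00 X226.54 Y66.55
M4 S228
G1 X188.02 Y8.40 F3368
G1 X139.16 Y13.75 F3368
G1 X18.24 Y70.08 F3368
G1 X50.24 Y8.20 F3368
M5
G00 X0.00 Y0.00

Since the viewBox matches the mm dimensions, user units are millimetres directly. The only transform is the Y-flip y_m = 93.67 − y_svg.

Shape 1 is a line segment drawn with `<polyline>`. Its stroke #ff0000 means score at S358, F2518. After flipping Y the toolpath is (52.23,12.52) → (69.22,75.01).

Shape 2 is a rectangle drawn with `<rect>`. Its stroke #ff0000 means score at S358, F2518. After flipping Y the toolpath is (3.33,44.33) → (65.06,44.33) → (65.06,32.51) → (3.33,32.51) → (3.33,44.33), returning to the start.

Shape 3 is a open polyline drawn with `<path>`. Its stroke #000000 means cut at S919, F971. After flipping Y the toolpath is (139.47,43.29) → (159.96,72.64) → (114.51,57.47) → (194.46,79.96) → (82.79,45.21) → (112.35,51.41).

Shape 4 is a open polyline drawn with `<path>`. Its stroke #ff00ff means engrave at S228, F3368. After flipping Y the toolpath is (226.54,66.55) → (188.02,8.40) → (139.16,13.75) → (18.24,70.08) → (50.24,8.20).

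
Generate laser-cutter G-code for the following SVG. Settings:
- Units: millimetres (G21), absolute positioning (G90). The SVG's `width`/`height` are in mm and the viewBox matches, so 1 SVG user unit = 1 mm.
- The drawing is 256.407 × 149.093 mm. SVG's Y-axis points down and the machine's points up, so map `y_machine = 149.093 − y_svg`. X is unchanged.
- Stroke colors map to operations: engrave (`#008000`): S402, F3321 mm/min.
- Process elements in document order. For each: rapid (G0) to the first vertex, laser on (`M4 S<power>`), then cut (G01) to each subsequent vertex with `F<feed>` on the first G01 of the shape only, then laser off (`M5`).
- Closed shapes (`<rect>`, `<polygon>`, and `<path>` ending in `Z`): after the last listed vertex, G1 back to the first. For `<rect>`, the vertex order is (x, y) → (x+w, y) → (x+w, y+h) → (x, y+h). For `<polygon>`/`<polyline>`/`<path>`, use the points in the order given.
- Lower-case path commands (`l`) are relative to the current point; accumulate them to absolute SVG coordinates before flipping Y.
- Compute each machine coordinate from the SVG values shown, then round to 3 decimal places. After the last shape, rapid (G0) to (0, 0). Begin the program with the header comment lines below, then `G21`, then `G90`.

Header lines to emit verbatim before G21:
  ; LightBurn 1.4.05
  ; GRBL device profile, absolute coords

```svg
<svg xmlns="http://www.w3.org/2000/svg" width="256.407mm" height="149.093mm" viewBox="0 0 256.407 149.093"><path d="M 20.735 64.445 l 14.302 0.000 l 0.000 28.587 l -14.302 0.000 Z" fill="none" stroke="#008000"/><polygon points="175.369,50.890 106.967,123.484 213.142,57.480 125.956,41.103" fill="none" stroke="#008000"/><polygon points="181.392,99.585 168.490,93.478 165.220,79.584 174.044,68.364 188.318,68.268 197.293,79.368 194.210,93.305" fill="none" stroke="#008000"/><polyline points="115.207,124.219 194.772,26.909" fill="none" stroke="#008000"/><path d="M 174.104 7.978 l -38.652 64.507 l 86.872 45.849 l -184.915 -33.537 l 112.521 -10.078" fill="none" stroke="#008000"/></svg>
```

; LightBurn 1.4.05
; GRBL device profile, absolute coords
G21
G90
G0 X20.735 Y84.648
M4 S402
G01 X35.037 Y84.648 F3321
G01 X35.037 Y56.061
G01 X20.735 Y56.061
G01 X20.735 Y84.648
M5
G0 X175.369 Y98.203
M4 S402
G01 X106.967 Y25.609 F3321
G01 X213.142 Y91.613
G01 X125.956 Y107.990
G01 X175.369 Y98.203
M5
G0 X181.392 Y49.508
M4 S402
G01 X168.490 Y55.615 F3321
G01 X165.220 Y69.509
G01 X174.044 Y80.729
G01 X188.318 Y80.825
G01 X197.293 Y69.725
G01 X194.210 Y55.788
G01 X181.392 Y49.508
M5
G0 X115.207 Y24.874
M4 S402
G01 X194.772 Y122.184 F3321
M5
G0 X174.104 Y141.115
M4 S402
G01 X135.452 Y76.608 F3321
G01 X222.324 Y30.759
G01 X37.409 Y64.296
G01 X149.930 Y74.374
M5
G0 X0.000 Y0.000

1 u = 1 mm; y_m = 149.093 − y.

[1] `<path>` rectangle, #008000→engrave S402 F3321: (20.735,84.648) → (35.037,84.648) → (35.037,56.061) → (20.735,56.061) → (20.735,84.648) (closed)

[2] `<polygon>` closed polygon, #008000→engrave S402 F3321: (175.369,98.203) → (106.967,25.609) → (213.142,91.613) → (125.956,107.990) → (175.369,98.203) (closed)

[3] `<polygon>` regular polygon, #008000→engrave S402 F3321: (181.392,49.508) → (168.490,55.615) → (165.220,69.509) → (174.044,80.729) → (188.318,80.825) → (197.293,69.725) → (194.210,55.788) → (181.392,49.508) (closed)

[4] `<polyline>` line segment, #008000→engrave S402 F3321: (115.207,24.874) → (194.772,122.184)

[5] `<path>` open polyline, #008000→engrave S402 F3321: (174.104,141.115) → (135.452,76.608) → (222.324,30.759) → (37.409,64.296) → (149.930,74.374)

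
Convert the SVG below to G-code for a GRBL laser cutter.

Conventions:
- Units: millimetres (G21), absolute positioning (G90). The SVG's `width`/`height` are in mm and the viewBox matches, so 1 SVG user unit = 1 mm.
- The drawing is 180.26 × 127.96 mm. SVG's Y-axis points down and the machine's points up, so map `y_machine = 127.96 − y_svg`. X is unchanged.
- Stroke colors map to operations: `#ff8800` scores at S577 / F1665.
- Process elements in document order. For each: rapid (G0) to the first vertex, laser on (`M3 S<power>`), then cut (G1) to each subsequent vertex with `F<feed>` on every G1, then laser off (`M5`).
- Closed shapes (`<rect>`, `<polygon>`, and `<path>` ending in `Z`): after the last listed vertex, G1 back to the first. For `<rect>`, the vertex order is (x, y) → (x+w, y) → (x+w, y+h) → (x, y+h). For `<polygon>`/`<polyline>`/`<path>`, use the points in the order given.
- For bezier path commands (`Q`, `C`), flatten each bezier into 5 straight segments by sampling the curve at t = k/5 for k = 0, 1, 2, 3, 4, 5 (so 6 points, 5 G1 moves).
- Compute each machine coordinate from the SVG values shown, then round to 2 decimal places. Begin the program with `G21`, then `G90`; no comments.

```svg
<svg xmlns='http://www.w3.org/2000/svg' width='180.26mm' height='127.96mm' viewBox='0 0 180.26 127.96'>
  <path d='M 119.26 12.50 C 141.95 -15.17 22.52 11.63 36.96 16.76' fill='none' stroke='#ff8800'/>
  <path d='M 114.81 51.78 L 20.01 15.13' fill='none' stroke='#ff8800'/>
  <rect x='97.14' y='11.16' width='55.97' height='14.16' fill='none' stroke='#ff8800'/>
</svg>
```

G21
G90
G0 X119.26 Y115.46
M3 S577
G1 X118.03 Y126.13 F1665
G1 X95.93 Y127.39 F1665
G1 X66.23 Y122.88 F1665
G1 X42.15 Y116.27 F1665
G1 X36.96 Y111.20 F1665
M5
G0 X114.81 Y76.18
M3 S577
G1 X20.01 Y112.83 F1665
M5
G0 X97.14 Y116.80
M3 S577
G1 X153.11 Y116.80 F1665
G1 X153.11 Y102.64 F1665
G1 X97.14 Y102.64 F1665
G1 X97.14 Y116.80 F1665
M5

Since the viewBox matches the mm dimensions, user units are millimetres directly. The only transform is the Y-flip y_m = 127.96 − y_svg.

Shape 1 is a cubic bezier drawn with `<path>`. Its stroke #ff8800 means score at S577, F1665. After flipping Y the toolpath is (119.26,115.46) → (118.03,126.13) → (95.93,127.39) → (66.23,122.88) → (42.15,116.27) → (36.96,111.20).

Shape 2 is a line segment drawn with `<path>`. Its stroke #ff8800 means score at S577, F1665. After flipping Y the toolpath is (114.81,76.18) → (20.01,112.83).

Shape 3 is a rectangle drawn with `<rect>`. Its stroke #ff8800 means score at S577, F1665. After flipping Y the toolpath is (97.14,116.80) → (153.11,116.80) → (153.11,102.64) → (97.14,102.64) → (97.14,116.80), returning to the start.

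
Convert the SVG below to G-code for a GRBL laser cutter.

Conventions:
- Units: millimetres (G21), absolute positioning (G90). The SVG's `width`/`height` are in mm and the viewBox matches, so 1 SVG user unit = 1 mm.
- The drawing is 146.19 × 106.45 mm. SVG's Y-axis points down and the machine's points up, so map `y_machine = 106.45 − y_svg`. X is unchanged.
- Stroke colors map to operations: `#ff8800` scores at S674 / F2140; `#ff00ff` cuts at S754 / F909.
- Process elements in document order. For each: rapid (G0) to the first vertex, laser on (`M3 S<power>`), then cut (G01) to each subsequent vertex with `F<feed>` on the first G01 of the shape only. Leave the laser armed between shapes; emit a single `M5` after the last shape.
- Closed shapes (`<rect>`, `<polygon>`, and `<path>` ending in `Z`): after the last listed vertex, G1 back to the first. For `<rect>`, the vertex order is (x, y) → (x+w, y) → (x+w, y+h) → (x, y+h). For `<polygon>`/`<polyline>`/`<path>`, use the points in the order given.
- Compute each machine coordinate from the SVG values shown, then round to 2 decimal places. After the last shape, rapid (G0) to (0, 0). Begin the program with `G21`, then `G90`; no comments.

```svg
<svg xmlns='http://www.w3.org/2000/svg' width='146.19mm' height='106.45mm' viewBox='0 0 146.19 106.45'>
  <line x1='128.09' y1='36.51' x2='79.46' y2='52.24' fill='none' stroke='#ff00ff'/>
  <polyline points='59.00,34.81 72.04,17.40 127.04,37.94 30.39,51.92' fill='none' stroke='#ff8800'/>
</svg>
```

viewBox `0 0 146.19 106.45` with mm width/height → 1 unit = 1 mm. Flip: y_m = 106.45 − y_svg.

**Shape 1** — `<line>` line segment, stroke `#ff00ff` → cut (S754, F909). Machine vertices: (128.09,69.94) → (79.46,54.21). Open path.

**Shape 2** — `<polyline>` open polyline, stroke `#ff8800` → score (S674, F2140). Machine vertices: (59.00,71.64) → (72.04,89.05) → (127.04,68.51) → (30.39,54.53). Open path.

G21
G90
G0 X128.09 Y69.94
M3 S754
G01 X79.46 Y54.21 F909
G0 X59.00 Y71.64
M3 S674
G01 X72.04 Y89.05 F2140
G01 X127.04 Y68.51
G01 X30.39 Y54.53
M5
G0 X0.00 Y0.00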